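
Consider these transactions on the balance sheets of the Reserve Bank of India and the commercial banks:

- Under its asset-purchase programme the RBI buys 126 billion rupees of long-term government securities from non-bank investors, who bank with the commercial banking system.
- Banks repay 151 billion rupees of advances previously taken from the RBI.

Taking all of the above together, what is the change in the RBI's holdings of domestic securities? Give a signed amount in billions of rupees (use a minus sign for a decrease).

RBI balance sheet:
  Assets:      Securities +126B, Loans to banks −151B
  Liabilities: Bank reserves −25B
So the change in the RBI's holdings of domestic securities is +126 billion.

+126 billion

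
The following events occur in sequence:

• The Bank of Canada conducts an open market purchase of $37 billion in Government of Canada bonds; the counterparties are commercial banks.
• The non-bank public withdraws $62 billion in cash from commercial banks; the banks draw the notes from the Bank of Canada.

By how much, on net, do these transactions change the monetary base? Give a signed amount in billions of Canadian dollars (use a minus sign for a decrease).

Bank of Canada balance sheet:
  Assets:      Securities +$37B
  Liabilities: Bank reserves −$25B, Currency in circulation +$62B
Commercial banking system:
  Assets:      Reserves at CB −$25B, Securities −$37B
  Liabilities: Checkable deposits −$62B
Monetary base = currency + reserves: +$62B + (−$25B) = +$37 billion.

+$37 billion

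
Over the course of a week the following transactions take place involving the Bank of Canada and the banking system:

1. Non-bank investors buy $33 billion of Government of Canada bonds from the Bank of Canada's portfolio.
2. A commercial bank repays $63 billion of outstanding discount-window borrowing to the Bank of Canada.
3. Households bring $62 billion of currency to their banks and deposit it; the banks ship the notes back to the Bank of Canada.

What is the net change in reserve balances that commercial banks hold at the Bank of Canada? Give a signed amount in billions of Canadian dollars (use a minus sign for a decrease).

Asset sale (to non-banks) $33 billion: the non-bank buyers' banks settle from reserves → −$33B.
Discount-window repayment $63 billion: repayment is debited from reserves → −$63B.
Currency deposit $62 billion: returned notes are swapped for reserve credit → +$62B.
Net: −33 − 63 + 62 = -$34 billion.

-$34 billion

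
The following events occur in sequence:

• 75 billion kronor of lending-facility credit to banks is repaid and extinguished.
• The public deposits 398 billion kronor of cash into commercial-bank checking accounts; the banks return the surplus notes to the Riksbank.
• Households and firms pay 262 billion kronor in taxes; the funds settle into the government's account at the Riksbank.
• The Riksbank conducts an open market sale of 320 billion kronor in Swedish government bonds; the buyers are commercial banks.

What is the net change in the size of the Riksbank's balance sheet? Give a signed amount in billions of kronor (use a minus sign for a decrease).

-395 billion

Discount-window repayment 75 billion kronor: a Riksbank asset is shed → −75B.
Currency deposit 398 billion kronor: only the composition of liabilities changes → 0.
Government account inflow 262 billion kronor: only the composition of liabilities changes → 0.
OMO sale (to banks) 320 billion kronor: a Riksbank asset is shed → −320B.
Net: −75 + 0 + 0 − 320 = -395 billion.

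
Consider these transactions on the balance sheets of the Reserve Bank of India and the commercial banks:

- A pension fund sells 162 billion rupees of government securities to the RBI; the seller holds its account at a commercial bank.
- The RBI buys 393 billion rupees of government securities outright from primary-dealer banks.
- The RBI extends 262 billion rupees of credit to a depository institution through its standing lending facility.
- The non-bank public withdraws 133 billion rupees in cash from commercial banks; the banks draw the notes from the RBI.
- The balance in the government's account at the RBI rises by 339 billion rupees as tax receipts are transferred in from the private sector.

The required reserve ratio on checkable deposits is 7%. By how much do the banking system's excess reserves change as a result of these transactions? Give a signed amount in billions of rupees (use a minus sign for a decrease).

+366.7 billion

Asset purchase (from non-banks) 162 billion rupees: reserves +162B, deposits +162B.
OMO purchase (from banks) 393 billion rupees: reserves +393B, deposits 0.
Discount-window loan 262 billion rupees: reserves +262B, deposits 0.
Currency withdrawal 133 billion rupees: reserves −133B, deposits −133B.
Government account inflow 339 billion rupees: reserves −339B, deposits −339B.
Totals: Δreserves = +345B, Δdeposits = −310B.
Δrequired reserves = 7% × −310B = −21.7B.
Δexcess reserves = Δreserves − Δrequired = +345B − (−21.7B) = +366.7 billion.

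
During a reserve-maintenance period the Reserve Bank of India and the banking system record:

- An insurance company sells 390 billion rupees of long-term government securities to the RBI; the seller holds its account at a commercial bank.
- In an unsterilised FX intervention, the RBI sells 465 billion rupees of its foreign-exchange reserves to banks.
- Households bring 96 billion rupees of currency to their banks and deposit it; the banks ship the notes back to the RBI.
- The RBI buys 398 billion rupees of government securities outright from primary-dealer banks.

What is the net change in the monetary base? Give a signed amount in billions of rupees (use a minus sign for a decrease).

Asset purchase (from non-banks) 390 billion rupees: RBI balance sheet expands → +390B.
FX sale 465 billion rupees: RBI balance sheet contracts → −465B.
Currency deposit 96 billion rupees: just a shift between currency and reserves — both are base money → 0.
OMO purchase (from banks) 398 billion rupees: RBI balance sheet expands → +398B.
Net: 390 − 465 + 0 + 398 = +323 billion.

+323 billion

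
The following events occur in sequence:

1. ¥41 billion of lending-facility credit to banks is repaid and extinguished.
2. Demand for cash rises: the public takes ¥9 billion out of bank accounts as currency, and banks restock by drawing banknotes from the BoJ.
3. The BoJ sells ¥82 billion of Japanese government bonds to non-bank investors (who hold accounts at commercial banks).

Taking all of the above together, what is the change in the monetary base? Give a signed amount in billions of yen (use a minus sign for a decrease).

Discount-window repayment ¥41 billion: BoJ balance sheet contracts → −¥41B.
Currency withdrawal ¥9 billion: just a shift between currency and reserves — both are base money → 0.
Asset sale (to non-banks) ¥82 billion: BoJ balance sheet contracts → −¥82B.
Net: −41 + 0 − 82 = -¥123 billion.

-¥123 billion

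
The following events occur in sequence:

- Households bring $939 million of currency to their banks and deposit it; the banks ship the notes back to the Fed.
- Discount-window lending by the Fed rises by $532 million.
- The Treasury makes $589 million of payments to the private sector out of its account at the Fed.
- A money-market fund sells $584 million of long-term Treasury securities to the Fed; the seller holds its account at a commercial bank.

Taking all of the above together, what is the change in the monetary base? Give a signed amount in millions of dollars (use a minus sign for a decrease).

+$1705 million

Fed balance sheet:
  Assets:      Securities +$584M, Loans to banks +$532M
  Liabilities: Bank reserves +$2644M, Currency in circulation −$939M, Government deposits −$589M
Monetary base = currency + reserves: −$939M + (+$2644M) = +$1705 million.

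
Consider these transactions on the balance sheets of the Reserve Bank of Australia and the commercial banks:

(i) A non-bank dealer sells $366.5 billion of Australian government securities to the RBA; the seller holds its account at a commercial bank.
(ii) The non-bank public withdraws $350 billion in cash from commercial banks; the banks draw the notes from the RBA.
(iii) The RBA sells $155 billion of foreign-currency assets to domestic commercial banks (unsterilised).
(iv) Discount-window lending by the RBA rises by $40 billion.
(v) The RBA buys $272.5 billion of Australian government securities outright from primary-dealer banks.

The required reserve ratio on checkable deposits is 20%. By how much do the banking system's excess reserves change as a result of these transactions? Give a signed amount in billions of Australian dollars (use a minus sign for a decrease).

Asset purchase (from non-banks) $366.5 billion: reserves +$366.5B, deposits +$366.5B.
Currency withdrawal $350 billion: reserves −$350B, deposits −$350B.
FX sale $155 billion: reserves −$155B, deposits 0.
Discount-window loan $40 billion: reserves +$40B, deposits 0.
OMO purchase (from banks) $272.5 billion: reserves +$272.5B, deposits 0.
Totals: Δreserves = +$174B, Δdeposits = +$16.5B.
Δrequired reserves = 20% × +$16.5B = +$3.3B.
Δexcess reserves = Δreserves − Δrequired = +$174B − (+$3.3B) = +$170.7 billion.

+$170.7 billion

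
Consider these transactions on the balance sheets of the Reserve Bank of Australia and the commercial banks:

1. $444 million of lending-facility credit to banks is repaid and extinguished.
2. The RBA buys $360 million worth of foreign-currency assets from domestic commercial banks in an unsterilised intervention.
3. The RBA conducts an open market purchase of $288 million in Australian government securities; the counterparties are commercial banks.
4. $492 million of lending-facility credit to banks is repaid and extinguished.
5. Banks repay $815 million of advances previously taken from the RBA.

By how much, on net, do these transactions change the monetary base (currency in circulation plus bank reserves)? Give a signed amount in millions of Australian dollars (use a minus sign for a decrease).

Discount-window repayment $444 million: RBA balance sheet contracts → −$444M.
FX purchase $360 million: RBA balance sheet expands → +$360M.
OMO purchase (from banks) $288 million: RBA balance sheet expands → +$288M.
Discount-window repayment $492 million: RBA balance sheet contracts → −$492M.
Discount-window repayment $815 million: RBA balance sheet contracts → −$815M.
Net: −444 + 360 + 288 − 492 − 815 = -$1103 million.

-$1103 million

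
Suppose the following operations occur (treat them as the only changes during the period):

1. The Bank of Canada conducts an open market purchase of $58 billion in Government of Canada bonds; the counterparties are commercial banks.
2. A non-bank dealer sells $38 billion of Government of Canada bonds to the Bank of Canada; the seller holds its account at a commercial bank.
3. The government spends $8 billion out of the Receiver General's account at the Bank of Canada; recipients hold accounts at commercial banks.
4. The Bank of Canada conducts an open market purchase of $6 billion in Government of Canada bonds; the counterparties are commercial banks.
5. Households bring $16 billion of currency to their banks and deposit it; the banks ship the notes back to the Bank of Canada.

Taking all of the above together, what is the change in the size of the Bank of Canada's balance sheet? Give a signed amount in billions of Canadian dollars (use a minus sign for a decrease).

OMO purchase (from banks) $58 billion: a Bank of Canada asset is acquired → +$58B.
Asset purchase (from non-banks) $38 billion: a Bank of Canada asset is acquired → +$38B.
Government spending $8 billion: only the composition of liabilities changes → 0.
OMO purchase (from banks) $6 billion: a Bank of Canada asset is acquired → +$6B.
Currency deposit $16 billion: only the composition of liabilities changes → 0.
Net: 58 + 38 + 0 + 6 + 0 = +$102 billion.

+$102 billion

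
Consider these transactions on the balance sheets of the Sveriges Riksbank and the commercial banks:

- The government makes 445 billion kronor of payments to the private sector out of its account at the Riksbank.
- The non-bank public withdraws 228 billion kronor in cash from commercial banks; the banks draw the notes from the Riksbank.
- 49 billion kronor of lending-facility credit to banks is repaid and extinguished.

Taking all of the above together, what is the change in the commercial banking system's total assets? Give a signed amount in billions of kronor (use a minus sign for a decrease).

+168 billion

Riksbank balance sheet:
  Assets:      Loans to banks −49B
  Liabilities: Bank reserves +168B, Currency in circulation +228B, Government deposits −445B
Commercial banking system:
  Assets:      Reserves at CB +168B
  Liabilities: Checkable deposits +217B, Borrowings from CB −49B
Change in total bank assets = +168 billion.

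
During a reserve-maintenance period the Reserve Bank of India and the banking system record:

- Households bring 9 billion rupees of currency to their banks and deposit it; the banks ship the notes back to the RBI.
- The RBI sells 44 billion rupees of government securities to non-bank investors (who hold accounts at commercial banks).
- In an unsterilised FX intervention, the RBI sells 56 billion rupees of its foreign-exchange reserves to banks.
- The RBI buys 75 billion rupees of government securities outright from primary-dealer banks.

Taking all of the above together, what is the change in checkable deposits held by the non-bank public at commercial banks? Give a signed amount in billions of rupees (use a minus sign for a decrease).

Currency deposit 9 billion rupees: non-bank counterparties' bank balances rise → +9B.
Asset sale (to non-banks) 44 billion rupees: non-bank counterparties' bank balances fall → −44B.
FX sale 56 billion rupees: the counterparty is a bank, so public deposits are unchanged → 0.
OMO purchase (from banks) 75 billion rupees: the counterparty is a bank, so public deposits are unchanged → 0.
Net: 9 − 44 + 0 + 0 = -35 billion.

-35 billion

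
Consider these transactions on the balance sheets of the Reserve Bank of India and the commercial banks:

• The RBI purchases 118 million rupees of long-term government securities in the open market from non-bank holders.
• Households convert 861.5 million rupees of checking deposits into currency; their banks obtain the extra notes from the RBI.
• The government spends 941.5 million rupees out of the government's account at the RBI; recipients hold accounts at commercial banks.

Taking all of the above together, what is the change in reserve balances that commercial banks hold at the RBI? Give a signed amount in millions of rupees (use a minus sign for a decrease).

+198 million

Asset purchase (from non-banks) 118 million rupees: the RBI pays by crediting reserve accounts → +118M.
Currency withdrawal 861.5 million rupees: banks swap reserves for currency → −861.5M.
Government spending 941.5 million rupees: government payments flow into bank reserve accounts → +941.5M.
Net: 118 − 861.5 + 941.5 = +198 million.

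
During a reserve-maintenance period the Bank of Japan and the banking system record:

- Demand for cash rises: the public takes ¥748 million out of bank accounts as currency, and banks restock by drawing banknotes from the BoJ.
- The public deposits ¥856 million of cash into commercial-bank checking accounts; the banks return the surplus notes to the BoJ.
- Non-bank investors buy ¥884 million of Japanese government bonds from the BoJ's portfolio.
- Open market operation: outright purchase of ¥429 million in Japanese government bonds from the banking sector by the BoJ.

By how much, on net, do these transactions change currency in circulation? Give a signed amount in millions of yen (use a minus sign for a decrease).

-¥108 million

BoJ balance sheet:
  Assets:      Securities −¥455M
  Liabilities: Bank reserves −¥347M, Currency in circulation −¥108M
Commercial banking system:
  Assets:      Reserves at CB −¥347M, Securities −¥429M
  Liabilities: Checkable deposits −¥776M
So the change in currency in circulation is -¥108 million.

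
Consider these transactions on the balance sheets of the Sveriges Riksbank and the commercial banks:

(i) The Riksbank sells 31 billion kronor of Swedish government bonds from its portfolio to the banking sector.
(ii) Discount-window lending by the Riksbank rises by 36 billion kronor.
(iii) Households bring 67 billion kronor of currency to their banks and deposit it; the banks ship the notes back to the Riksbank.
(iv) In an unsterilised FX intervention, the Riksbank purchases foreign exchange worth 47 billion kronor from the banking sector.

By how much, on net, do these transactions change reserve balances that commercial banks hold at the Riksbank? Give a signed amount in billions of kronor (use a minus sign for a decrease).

+119 billion

OMO sale (to banks) 31 billion kronor: the buying banks pay out of their reserve balances → −31B.
Discount-window loan 36 billion kronor: the loan is credited to the bank's reserve account → +36B.
Currency deposit 67 billion kronor: returned notes are swapped for reserve credit → +67B.
FX purchase 47 billion kronor: the Riksbank pays by crediting reserve accounts → +47B.
Net: −31 + 36 + 67 + 47 = +119 billion.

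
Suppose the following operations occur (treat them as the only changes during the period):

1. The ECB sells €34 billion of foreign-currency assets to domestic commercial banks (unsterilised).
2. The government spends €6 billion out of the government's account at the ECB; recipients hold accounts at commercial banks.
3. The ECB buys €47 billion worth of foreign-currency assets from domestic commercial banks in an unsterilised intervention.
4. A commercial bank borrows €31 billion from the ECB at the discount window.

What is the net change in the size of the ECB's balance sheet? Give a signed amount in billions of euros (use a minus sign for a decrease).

+€44 billion

FX sale €34 billion: an ECB asset is shed → −€34B.
Government spending €6 billion: only the composition of liabilities changes → 0.
FX purchase €47 billion: an ECB asset is acquired → +€47B.
Discount-window loan €31 billion: an ECB asset is acquired → +€31B.
Net: −34 + 0 + 47 + 31 = +€44 billion.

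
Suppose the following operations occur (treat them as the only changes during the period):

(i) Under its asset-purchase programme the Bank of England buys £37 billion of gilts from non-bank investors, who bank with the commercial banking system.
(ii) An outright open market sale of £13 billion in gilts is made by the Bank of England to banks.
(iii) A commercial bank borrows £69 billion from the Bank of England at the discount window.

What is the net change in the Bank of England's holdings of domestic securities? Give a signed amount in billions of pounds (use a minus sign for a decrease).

+£24 billion

Asset purchase (from non-banks) £37 billion: securities added to the Bank of England's portfolio → +£37B.
OMO sale (to banks) £13 billion: securities removed from the Bank of England's portfolio → −£13B.
Discount-window loan £69 billion: the Bank of England's securities portfolio is untouched → 0.
Net: 37 − 13 + 0 = +£24 billion.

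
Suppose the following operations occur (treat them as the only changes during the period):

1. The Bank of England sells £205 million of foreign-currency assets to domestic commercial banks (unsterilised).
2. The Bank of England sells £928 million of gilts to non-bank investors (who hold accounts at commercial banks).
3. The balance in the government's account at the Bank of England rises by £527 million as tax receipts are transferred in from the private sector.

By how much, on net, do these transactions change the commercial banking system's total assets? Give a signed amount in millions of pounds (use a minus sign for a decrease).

Bank of England balance sheet:
  Assets:      Securities −£928M, Foreign assets −£205M
  Liabilities: Bank reserves −£1660M, Government deposits +£527M
Commercial banking system:
  Assets:      Reserves at CB −£1660M, Foreign assets +£205M
  Liabilities: Checkable deposits −£1455M
Change in total bank assets = -£1455 million.

-£1455 million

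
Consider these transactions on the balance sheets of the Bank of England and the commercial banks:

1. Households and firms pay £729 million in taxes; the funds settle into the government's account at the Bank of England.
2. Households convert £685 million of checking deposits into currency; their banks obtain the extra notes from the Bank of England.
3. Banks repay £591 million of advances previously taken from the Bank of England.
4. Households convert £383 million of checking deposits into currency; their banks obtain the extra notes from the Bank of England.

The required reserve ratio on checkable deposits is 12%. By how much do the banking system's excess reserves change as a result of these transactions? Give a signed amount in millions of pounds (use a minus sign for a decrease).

-£2172.36 million

Government account inflow £729 million: reserves −£729M, deposits −£729M.
Currency withdrawal £685 million: reserves −£685M, deposits −£685M.
Discount-window repayment £591 million: reserves −£591M, deposits 0.
Currency withdrawal £383 million: reserves −£383M, deposits −£383M.
Totals: Δreserves = −£2388M, Δdeposits = −£1797M.
Δrequired reserves = 12% × −£1797M = −£215.64M.
Δexcess reserves = Δreserves − Δrequired = −£2388M − (−£215.64M) = -£2172.36 million.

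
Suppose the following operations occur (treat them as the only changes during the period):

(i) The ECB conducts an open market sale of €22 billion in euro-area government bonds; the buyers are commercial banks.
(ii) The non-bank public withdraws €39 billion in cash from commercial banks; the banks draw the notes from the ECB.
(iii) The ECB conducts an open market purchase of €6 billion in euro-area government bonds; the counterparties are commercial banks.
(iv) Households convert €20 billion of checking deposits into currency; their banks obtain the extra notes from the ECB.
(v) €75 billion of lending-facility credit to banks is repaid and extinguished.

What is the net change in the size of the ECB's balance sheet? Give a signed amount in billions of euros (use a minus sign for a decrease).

OMO sale (to banks) €22 billion: an ECB asset is shed → −€22B.
Currency withdrawal €39 billion: only the composition of liabilities changes → 0.
OMO purchase (from banks) €6 billion: an ECB asset is acquired → +€6B.
Currency withdrawal €20 billion: only the composition of liabilities changes → 0.
Discount-window repayment €75 billion: an ECB asset is shed → −€75B.
Net: −22 + 0 + 6 + 0 − 75 = -€91 billion.

-€91 billion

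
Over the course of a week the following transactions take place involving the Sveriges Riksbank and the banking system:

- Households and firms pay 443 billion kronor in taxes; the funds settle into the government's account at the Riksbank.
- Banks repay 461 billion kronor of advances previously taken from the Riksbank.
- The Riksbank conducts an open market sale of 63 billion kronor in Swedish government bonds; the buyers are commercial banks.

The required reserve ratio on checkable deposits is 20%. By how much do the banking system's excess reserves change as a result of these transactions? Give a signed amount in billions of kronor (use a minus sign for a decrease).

Government account inflow 443 billion kronor: reserves −443B, deposits −443B.
Discount-window repayment 461 billion kronor: reserves −461B, deposits 0.
OMO sale (to banks) 63 billion kronor: reserves −63B, deposits 0.
Totals: Δreserves = −967B, Δdeposits = −443B.
Δrequired reserves = 20% × −443B = −88.6B.
Δexcess reserves = Δreserves − Δrequired = −967B − (−88.6B) = -878.4 billion.

-878.4 billion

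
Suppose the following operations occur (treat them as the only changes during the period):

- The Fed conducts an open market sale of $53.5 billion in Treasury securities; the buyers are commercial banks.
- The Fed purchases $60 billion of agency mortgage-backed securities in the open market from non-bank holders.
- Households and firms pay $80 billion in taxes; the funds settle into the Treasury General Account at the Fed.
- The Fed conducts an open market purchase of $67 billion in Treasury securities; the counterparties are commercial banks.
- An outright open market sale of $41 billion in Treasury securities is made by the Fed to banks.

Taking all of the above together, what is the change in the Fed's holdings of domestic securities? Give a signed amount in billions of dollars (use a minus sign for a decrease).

OMO sale (to banks) $53.5 billion: securities removed from the Fed's portfolio → −$53.5B.
Asset purchase (from non-banks) $60 billion: securities added to the Fed's portfolio → +$60B.
Government account inflow $80 billion: the Fed's securities portfolio is untouched → 0.
OMO purchase (from banks) $67 billion: securities added to the Fed's portfolio → +$67B.
OMO sale (to banks) $41 billion: securities removed from the Fed's portfolio → −$41B.
Net: −53.5 + 60 + 0 + 67 − 41 = +$32.5 billion.

+$32.5 billion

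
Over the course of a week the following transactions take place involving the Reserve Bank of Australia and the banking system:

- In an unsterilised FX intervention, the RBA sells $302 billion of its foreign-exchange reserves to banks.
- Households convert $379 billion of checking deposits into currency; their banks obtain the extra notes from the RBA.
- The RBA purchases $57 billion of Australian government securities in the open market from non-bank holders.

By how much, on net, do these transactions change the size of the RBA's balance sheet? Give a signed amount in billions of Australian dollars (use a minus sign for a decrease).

-$245 billion

FX sale $302 billion: an RBA asset is shed → −$302B.
Currency withdrawal $379 billion: only the composition of liabilities changes → 0.
Asset purchase (from non-banks) $57 billion: an RBA asset is acquired → +$57B.
Net: −302 + 0 + 57 = -$245 billion.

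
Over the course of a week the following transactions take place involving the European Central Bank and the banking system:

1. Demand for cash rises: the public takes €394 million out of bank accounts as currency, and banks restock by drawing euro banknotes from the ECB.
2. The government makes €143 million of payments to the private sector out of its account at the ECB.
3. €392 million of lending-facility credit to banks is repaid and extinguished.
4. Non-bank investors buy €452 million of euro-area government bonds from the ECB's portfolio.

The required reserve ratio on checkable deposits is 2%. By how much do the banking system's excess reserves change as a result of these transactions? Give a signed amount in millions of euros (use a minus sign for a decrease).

Currency withdrawal €394 million: reserves −€394M, deposits −€394M.
Government spending €143 million: reserves +€143M, deposits +€143M.
Discount-window repayment €392 million: reserves −€392M, deposits 0.
Asset sale (to non-banks) €452 million: reserves −€452M, deposits −€452M.
Totals: Δreserves = −€1095M, Δdeposits = −€703M.
Δrequired reserves = 2% × −€703M = −€14.06M.
Δexcess reserves = Δreserves − Δrequired = −€1095M − (−€14.06M) = -€1080.94 million.

-€1080.94 million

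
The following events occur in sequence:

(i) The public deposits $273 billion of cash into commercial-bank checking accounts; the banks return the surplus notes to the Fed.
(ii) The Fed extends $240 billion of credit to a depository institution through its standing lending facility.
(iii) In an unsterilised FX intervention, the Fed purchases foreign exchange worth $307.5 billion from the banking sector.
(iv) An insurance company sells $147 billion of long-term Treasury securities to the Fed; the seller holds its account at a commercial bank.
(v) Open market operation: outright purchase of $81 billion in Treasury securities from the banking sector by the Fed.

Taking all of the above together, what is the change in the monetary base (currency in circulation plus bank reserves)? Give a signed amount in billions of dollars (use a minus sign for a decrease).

+$775.5 billion

Currency deposit $273 billion: just a shift between currency and reserves — both are base money → 0.
Discount-window loan $240 billion: Fed balance sheet expands → +$240B.
FX purchase $307.5 billion: Fed balance sheet expands → +$307.5B.
Asset purchase (from non-banks) $147 billion: Fed balance sheet expands → +$147B.
OMO purchase (from banks) $81 billion: Fed balance sheet expands → +$81B.
Net: 0 + 240 + 307.5 + 147 + 81 = +$775.5 billion.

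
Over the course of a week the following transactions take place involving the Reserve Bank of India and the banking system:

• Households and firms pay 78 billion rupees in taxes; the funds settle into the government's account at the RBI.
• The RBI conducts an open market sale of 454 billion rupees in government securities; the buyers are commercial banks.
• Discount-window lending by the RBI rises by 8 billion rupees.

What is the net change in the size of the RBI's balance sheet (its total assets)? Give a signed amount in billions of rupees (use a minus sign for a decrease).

Government account inflow 78 billion rupees: only the composition of liabilities changes → 0.
OMO sale (to banks) 454 billion rupees: an RBI asset is shed → −454B.
Discount-window loan 8 billion rupees: an RBI asset is acquired → +8B.
Net: 0 − 454 + 8 = -446 billion.

-446 billion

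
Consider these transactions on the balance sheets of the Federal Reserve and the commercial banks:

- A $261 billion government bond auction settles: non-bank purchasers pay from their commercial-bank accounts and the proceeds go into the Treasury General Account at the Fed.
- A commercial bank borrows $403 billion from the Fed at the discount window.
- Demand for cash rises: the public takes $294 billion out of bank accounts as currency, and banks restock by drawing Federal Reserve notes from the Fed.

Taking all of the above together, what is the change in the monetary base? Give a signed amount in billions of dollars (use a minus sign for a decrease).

+$142 billion

Government account inflow $261 billion: reserves shift to a non-base liability → −$261B.
Discount-window loan $403 billion: Fed balance sheet expands → +$403B.
Currency withdrawal $294 billion: just a shift between currency and reserves — both are base money → 0.
Net: −261 + 403 + 0 = +$142 billion.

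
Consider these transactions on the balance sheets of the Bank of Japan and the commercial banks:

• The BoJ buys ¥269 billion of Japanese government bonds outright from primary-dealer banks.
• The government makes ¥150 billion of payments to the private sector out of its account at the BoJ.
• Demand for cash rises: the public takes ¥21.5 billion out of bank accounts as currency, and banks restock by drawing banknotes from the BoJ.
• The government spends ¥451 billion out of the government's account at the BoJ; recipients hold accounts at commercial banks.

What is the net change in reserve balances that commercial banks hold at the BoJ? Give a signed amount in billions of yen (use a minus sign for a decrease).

+¥848.5 billion

BoJ balance sheet:
  Assets:      Securities +¥269B
  Liabilities: Bank reserves +¥848.5B, Currency in circulation +¥21.5B, Government deposits −¥601B
So the change in reserve balances that commercial banks hold at the BoJ is +¥848.5 billion.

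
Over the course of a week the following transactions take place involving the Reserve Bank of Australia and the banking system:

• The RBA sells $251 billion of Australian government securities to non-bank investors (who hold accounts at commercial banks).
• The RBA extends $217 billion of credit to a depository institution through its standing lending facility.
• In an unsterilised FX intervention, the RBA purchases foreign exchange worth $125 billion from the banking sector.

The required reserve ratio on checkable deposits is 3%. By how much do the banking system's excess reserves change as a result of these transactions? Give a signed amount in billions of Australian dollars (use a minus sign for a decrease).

Asset sale (to non-banks) $251 billion: reserves −$251B, deposits −$251B.
Discount-window loan $217 billion: reserves +$217B, deposits 0.
FX purchase $125 billion: reserves +$125B, deposits 0.
Totals: Δreserves = +$91B, Δdeposits = −$251B.
Δrequired reserves = 3% × −$251B = −$7.53B.
Δexcess reserves = Δreserves − Δrequired = +$91B − (−$7.53B) = +$98.53 billion.

+$98.53 billion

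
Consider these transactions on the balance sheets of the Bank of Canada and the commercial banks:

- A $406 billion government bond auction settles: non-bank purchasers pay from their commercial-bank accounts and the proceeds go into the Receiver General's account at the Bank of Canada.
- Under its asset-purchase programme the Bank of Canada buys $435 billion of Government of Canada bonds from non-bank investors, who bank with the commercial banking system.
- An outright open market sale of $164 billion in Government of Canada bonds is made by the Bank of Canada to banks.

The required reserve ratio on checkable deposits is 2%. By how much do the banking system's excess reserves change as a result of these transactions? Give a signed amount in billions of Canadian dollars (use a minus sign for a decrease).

-$135.58 billion

Government account inflow $406 billion: reserves −$406B, deposits −$406B.
Asset purchase (from non-banks) $435 billion: reserves +$435B, deposits +$435B.
OMO sale (to banks) $164 billion: reserves −$164B, deposits 0.
Totals: Δreserves = −$135B, Δdeposits = +$29B.
Δrequired reserves = 2% × +$29B = +$0.58B.
Δexcess reserves = Δreserves − Δrequired = −$135B − (+$0.58B) = -$135.58 billion.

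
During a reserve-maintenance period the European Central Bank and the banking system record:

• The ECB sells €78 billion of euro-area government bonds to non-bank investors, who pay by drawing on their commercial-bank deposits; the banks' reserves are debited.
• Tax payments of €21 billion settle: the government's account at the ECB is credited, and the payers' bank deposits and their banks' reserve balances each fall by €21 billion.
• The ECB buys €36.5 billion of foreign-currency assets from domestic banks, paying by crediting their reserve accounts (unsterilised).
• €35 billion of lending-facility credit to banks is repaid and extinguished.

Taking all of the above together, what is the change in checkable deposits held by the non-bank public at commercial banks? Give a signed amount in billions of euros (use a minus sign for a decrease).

-€99 billion

ECB balance sheet:
  Assets:      Securities −€78B, Loans to banks −€35B, Foreign assets +€36.5B
  Liabilities: Bank reserves −€97.5B, Government deposits +€21B
Commercial banking system:
  Assets:      Reserves at CB −€97.5B, Foreign assets −€36.5B
  Liabilities: Checkable deposits −€99B, Borrowings from CB −€35B
So the change in checkable deposits held by the non-bank public at commercial banks is -€99 billion.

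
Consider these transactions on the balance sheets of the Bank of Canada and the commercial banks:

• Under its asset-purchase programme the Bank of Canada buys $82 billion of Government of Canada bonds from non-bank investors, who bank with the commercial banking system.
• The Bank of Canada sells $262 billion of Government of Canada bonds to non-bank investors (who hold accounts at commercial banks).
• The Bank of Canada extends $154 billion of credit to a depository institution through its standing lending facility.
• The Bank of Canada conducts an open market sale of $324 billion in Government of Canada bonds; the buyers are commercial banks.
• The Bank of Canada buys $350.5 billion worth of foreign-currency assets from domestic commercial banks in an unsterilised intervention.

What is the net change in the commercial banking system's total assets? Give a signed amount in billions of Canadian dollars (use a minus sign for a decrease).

Bank of Canada balance sheet:
  Assets:      Securities −$504B, Loans to banks +$154B, Foreign assets +$350.5B
  Liabilities: Bank reserves +$0.5B
Commercial banking system:
  Assets:      Reserves at CB +$0.5B, Securities +$324B, Foreign assets −$350.5B
  Liabilities: Checkable deposits −$180B, Borrowings from CB +$154B
Change in total bank assets = -$26 billion.

-$26 billion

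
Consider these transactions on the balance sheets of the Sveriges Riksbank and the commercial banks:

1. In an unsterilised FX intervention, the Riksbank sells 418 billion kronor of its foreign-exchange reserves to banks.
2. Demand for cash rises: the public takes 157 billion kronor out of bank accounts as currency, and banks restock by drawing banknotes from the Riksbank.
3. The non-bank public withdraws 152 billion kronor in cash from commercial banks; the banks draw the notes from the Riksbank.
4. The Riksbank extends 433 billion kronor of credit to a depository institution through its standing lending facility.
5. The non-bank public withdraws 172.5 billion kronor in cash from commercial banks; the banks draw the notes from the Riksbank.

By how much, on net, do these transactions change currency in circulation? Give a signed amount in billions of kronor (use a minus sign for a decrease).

FX sale 418 billion kronor: no currency enters or leaves circulation → 0.
Currency withdrawal 157 billion kronor: notes leave the central bank → +157B.
Currency withdrawal 152 billion kronor: notes leave the central bank → +152B.
Discount-window loan 433 billion kronor: no currency enters or leaves circulation → 0.
Currency withdrawal 172.5 billion kronor: notes leave the central bank → +172.5B.
Net: 0 + 157 + 152 + 0 + 172.5 = +481.5 billion.

+481.5 billion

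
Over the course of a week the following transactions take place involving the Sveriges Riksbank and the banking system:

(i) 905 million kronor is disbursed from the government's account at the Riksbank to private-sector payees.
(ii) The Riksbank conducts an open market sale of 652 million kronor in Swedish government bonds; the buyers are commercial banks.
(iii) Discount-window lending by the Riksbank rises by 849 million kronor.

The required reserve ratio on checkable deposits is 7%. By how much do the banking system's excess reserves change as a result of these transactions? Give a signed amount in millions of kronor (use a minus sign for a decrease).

Government spending 905 million kronor: reserves +905M, deposits +905M.
OMO sale (to banks) 652 million kronor: reserves −652M, deposits 0.
Discount-window loan 849 million kronor: reserves +849M, deposits 0.
Totals: Δreserves = +1102M, Δdeposits = +905M.
Δrequired reserves = 7% × +905M = +63.35M.
Δexcess reserves = Δreserves − Δrequired = +1102M − (+63.35M) = +1038.65 million.

+1038.65 million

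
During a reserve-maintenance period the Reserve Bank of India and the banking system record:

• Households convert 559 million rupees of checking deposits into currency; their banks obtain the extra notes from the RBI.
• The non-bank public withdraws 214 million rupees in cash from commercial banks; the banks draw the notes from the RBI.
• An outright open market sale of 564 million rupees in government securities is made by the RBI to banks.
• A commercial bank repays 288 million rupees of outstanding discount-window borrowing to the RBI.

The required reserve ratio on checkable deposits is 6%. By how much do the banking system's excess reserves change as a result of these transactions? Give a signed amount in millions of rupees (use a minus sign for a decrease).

Currency withdrawal 559 million rupees: reserves −559M, deposits −559M.
Currency withdrawal 214 million rupees: reserves −214M, deposits −214M.
OMO sale (to banks) 564 million rupees: reserves −564M, deposits 0.
Discount-window repayment 288 million rupees: reserves −288M, deposits 0.
Totals: Δreserves = −1625M, Δdeposits = −773M.
Δrequired reserves = 6% × −773M = −46.38M.
Δexcess reserves = Δreserves − Δrequired = −1625M − (−46.38M) = -1578.62 million.

-1578.62 million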